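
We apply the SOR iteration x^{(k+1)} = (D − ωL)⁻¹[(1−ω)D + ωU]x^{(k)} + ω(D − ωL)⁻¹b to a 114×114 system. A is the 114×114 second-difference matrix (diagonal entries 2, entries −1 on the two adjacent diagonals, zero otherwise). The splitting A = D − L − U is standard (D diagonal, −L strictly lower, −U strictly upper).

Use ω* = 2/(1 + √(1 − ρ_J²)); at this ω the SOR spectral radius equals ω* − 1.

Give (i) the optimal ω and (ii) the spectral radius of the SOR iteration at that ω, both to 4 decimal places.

½·tridiag(1,0,1) at n=114: λ_k = cos(kπ/115); max |λ| at k=1 ⇒ ρ_J = cos(π/115) ≈ 0.9996.
√(1 − cos²(π/115)) = sin(π/115) ≈ 0.02731.
ω* = 2 / (1 + 0.02731) = 2 / 1.02731 ≈ 1.9468.
Hence ρ(B_{ω*}) = 1.9468 − 1 = 0.9468.

ω* = 1.9468, ρ_SOR = 0.9468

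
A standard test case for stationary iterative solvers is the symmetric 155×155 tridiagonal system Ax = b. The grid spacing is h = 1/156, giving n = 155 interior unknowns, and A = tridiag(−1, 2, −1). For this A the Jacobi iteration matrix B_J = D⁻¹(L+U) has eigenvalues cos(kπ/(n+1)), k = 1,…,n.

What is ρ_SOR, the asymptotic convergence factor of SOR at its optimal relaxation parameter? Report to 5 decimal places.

B_J for the 155×155 system has eigenvalues cos(kπ/156); ρ_J = cos(π/156) = 0.99980.
1 − cos²(π/156) = sin²(π/156) ⇒ √(1−ρ_J²) = sin(π/156) = 0.020137.
ω* = 2/(1+0.020137) = 1.96052
ρ_SOR = ω* − 1 ≈ 0.96052.

ρ_SOR = 0.96052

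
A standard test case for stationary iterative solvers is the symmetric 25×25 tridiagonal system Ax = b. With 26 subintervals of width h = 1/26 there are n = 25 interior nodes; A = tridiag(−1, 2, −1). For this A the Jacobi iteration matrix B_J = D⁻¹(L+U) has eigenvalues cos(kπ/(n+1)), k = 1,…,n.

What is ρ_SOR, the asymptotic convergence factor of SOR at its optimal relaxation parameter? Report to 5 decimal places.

ρ_SOR = 0.78486

n=25: λ(B_J) = 1 − λ(A)/2 = cos(kπ/26); k=1 gives ρ_J = 0.99271.
root = sin(π/26) = 0.120537  (since 1−cos² = sin²).
ω* = 2 / (1 + 0.120537) = 2 / 1.120537 ≈ 1.78486.
At ω = 1.78486 every |λ(B_ω)| = ω−1, so ρ_SOR = 0.78486.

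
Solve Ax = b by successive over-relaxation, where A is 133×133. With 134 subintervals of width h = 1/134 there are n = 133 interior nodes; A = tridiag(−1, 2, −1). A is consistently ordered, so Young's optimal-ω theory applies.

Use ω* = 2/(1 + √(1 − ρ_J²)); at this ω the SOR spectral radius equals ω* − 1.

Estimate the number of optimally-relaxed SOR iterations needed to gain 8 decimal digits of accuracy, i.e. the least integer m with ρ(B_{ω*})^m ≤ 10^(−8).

m = 393

[ρ_J] n=133: ρ(B_J) = cos(π/(n+1)) = cos(π/134) = 0.9997252.
√(1−ρ_J²) = |sin(π/134)| = 0.0234426
Young: ω* = 2/(1+√(1−ρ_J²)) = 2/(1+0.0234426) = 2/1.0234426 = 1.9541887.
At ω = 1.9541887 every |λ(B_ω)| = ω−1, so ρ_SOR = 0.9541887.
8·ln10 = 18.4207; −ln(0.9541887) = 0.0468938; m = ⌈18.4207/0.0468938⌉ = ⌈392.817⌉ = 393.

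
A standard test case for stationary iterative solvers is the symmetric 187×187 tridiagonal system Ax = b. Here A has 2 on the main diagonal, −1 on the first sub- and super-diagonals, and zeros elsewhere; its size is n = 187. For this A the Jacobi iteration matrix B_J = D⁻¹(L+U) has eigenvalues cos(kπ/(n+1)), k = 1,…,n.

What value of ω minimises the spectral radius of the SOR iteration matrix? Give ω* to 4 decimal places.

ω* = 1.9671

ρ_J = max_k |cos(kπ/188)| = cos(π/188) = 0.9999
√(1−ρ_J²) simplifies to sin(π/188) = 0.01671.
ω* = 2 / (1 + 0.01671) = 2 / 1.01671 ≈ 1.9671.
Hence ρ(B_{ω*}) = 1.9671 − 1 = 0.9671.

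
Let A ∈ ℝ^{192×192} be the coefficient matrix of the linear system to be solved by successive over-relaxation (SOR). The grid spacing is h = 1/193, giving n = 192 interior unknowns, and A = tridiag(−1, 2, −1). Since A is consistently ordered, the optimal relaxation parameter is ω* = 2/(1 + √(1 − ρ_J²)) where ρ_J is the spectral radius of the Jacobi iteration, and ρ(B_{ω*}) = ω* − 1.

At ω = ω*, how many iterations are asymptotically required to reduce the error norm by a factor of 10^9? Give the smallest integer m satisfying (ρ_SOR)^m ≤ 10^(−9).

n=192: λ(B_J) = 1 − λ(A)/2 = cos(kπ/193); k=1 gives ρ_J = 0.9998675.
√(1−ρ_J²) = |sin(π/193)| = 0.0162770
ω* = 2/(1+0.0162770) = 1.9679674
ρ_SOR = ω* − 1 ≈ 0.9679674.
m ≥ 9·ln10 / (−ln 0.9679674) = 636.526; smallest integer m = 637.

m = 637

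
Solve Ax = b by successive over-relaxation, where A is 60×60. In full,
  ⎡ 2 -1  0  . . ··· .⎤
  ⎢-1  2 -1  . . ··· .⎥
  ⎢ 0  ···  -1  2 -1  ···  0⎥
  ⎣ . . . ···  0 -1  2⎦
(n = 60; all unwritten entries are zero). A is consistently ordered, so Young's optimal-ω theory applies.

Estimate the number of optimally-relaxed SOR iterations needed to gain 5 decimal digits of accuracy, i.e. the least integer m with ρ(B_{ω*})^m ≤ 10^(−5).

B_J for the 60×60 system has eigenvalues cos(kπ/61); ρ_J = cos(π/61) = 0.9986741.
root = sin(π/61) = 0.0514788  (since 1−cos² = sin²).
ω* = 2/(1+0.0514788) = 1.9020830
ρ(B_{ω*}) = ω*−1 = 0.9020830
For 5 digits: m = 5·ln10 / (−ln 0.9020830) = 11.5129/0.103049 = 111.723; round up → m = 112.

m = 112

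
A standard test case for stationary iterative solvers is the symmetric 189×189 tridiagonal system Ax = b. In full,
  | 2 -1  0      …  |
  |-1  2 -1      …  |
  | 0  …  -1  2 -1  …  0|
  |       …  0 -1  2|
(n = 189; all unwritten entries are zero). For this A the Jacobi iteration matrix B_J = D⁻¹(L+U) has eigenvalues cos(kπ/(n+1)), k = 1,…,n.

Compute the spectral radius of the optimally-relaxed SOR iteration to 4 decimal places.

ρ_SOR = 0.9675

ρ_J = max_k |cos(kπ/190)| = cos(π/190) = 0.9999
1 − cos²(π/190) = sin²(π/190) ⇒ √(1−ρ_J²) = sin(π/190) = 0.01653.
ω* = 2/(1 + 0.01653) = 2/1.01653 = 1.9675.
ρ_SOR = ω* − 1 = 1.9675 − 1 = 0.9675.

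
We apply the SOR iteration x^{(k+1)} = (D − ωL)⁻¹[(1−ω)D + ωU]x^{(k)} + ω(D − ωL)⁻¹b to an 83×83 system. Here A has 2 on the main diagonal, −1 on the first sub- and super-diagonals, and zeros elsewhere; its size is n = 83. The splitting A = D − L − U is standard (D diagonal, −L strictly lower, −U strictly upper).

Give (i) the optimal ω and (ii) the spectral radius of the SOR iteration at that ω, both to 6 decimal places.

ω* = 1.927913, ρ_SOR = 0.927913

B_J for the 83×83 system has eigenvalues cos(kπ/84); ρ_J = cos(π/84) = 0.999301.
1 − cos²(π/84) = sin²(π/84) ⇒ √(1−ρ_J²) = sin(π/84) = 0.0373912.
ω* = 2 / (1 + 0.0373912) = 2 / 1.0373912 ≈ 1.927913.
[ρ_SOR] ω* − 1 = 0.927913.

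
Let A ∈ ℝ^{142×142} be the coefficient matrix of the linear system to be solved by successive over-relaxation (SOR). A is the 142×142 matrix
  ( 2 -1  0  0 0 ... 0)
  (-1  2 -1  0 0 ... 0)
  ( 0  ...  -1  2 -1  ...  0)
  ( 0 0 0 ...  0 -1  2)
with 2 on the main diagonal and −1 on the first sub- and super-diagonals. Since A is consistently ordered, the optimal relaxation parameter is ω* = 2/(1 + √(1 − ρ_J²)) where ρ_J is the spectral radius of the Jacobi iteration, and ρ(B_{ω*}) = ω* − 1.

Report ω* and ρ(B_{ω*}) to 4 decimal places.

[ρ_J] n=142: ρ(B_J) = cos(π/(n+1)) = cos(π/143) = 0.9998.
1 − cos²(π/143) = sin²(π/143) ⇒ √(1−ρ_J²) = sin(π/143) = 0.02197.
ω* = 2 / (1 + 0.02197) = 2 / 1.02197 ≈ 1.9570.
Hence ρ(B_{ω*}) = 1.9570 − 1 = 0.9570.

ω* = 1.9570, ρ_SOR = 0.9570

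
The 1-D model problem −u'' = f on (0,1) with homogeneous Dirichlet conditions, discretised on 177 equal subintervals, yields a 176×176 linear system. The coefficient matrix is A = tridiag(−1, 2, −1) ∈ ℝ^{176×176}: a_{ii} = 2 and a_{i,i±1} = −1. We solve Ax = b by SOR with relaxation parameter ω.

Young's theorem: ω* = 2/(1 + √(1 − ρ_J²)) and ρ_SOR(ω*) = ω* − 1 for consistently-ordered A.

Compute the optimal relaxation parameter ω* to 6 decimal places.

ω* = 1.965123

n=176: λ(B_J) = 1 − λ(A)/2 = cos(kπ/177); k=1 gives ρ_J = 0.999842.
root = sin(π/177) = 0.0177482  (since 1−cos² = sin²).
Then 2/(1+√(1−ρ_J²)) = 2/(1+0.0177482); ω* = 2/1.0177482 = 1.965123.
ρ_SOR = ω* − 1 ≈ 0.965123.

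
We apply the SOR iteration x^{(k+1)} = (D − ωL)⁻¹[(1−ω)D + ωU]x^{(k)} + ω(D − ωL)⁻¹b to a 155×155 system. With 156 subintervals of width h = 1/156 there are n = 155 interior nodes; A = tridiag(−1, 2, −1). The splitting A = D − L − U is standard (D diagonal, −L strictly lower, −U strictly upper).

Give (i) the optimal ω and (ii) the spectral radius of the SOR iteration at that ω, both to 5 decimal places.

ω* = 1.96052, ρ_SOR = 0.96052

ρ_J = max_k |cos(kπ/156)| = cos(π/156) = 0.99980
√(1−ρ_J²) = |sin(π/156)| = 0.020137
Then 2/(1+√(1−ρ_J²)) = 2/(1+0.020137); ω* = 2/1.020137 = 1.96052.
[ρ_SOR] ω* − 1 = 0.96052.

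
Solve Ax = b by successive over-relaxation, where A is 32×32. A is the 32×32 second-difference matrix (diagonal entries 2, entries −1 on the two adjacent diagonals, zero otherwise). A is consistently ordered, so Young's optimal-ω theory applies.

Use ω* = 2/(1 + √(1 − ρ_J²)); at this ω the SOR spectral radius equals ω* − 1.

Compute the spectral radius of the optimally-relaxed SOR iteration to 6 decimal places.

½·tridiag(1,0,1) at n=32: λ_k = cos(kπ/33); max |λ| at k=1 ⇒ ρ_J = cos(π/33) ≈ 0.995472.
√(1−ρ_J²) simplifies to sin(π/33) = 0.0950560.
Young: ω* = 2/(1+√(1−ρ_J²)) = 2/(1+0.0950560) = 2/1.0950560 = 1.826391.
At ω = 1.826391 every |λ(B_ω)| = ω−1, so ρ_SOR = 0.826391.

ρ_SOR = 0.826391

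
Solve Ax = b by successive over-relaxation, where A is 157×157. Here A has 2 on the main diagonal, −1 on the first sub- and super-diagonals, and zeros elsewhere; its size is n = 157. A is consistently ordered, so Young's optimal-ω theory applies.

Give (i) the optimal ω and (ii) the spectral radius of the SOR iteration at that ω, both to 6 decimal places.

ρ_J = max_k |cos(kπ/158)| = cos(π/158) = 0.999802
1 − cos²(π/158) = sin²(π/158) ⇒ √(1−ρ_J²) = sin(π/158) = 0.0198822.
ω* = 2/(1 + 0.0198822) = 2/1.0198822 = 1.961011.
At ω = 1.961011 every |λ(B_ω)| = ω−1, so ρ_SOR = 0.961011.

ω* = 1.961011, ρ_SOR = 0.961011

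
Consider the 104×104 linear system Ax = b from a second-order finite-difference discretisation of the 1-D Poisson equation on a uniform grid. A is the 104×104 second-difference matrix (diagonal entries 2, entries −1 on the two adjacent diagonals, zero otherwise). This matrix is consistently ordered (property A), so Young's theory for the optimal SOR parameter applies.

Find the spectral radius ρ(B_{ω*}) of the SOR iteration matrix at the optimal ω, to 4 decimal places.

ρ_SOR = 0.9419

With n=104, ρ(Jacobi) = cos(π/105) = 0.9996.
√(1−ρ_J²) simplifies to sin(π/105) = 0.02992.
So ω* = 2/1.02992 = 1.9419 (Young).
ρ_SOR = ω* − 1 = 1.9419 − 1 = 0.9419.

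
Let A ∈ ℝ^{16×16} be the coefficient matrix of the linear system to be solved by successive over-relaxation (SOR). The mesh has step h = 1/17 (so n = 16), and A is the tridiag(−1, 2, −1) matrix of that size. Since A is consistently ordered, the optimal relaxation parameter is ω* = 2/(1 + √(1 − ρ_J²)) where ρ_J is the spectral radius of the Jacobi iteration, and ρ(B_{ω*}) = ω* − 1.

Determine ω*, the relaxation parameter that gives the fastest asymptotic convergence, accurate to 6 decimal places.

ρ_J = max_k |cos(kπ/17)| = cos(π/17) = 0.982973
√(1−ρ_J²) = |sin(π/17)| = 0.1837495
ω* = 2/(1+0.1837495) = 1.689547
and ρ(B_{ω*}) = 1.689547 − 1 = 0.689547.

ω* = 1.689547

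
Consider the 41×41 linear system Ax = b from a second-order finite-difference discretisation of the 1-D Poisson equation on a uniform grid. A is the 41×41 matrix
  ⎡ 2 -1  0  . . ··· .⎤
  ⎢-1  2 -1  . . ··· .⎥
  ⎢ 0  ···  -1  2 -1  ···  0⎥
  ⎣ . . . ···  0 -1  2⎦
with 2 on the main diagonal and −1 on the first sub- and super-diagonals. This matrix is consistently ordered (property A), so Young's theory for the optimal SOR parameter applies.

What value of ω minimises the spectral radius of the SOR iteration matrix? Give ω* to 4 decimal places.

spectrum of D⁻¹(L+U) = {cos(kπ/42) : 1≤k≤41}; ρ_J = cos(π/42) = 0.9972.
1 − cos²(π/42) = sin²(π/42) ⇒ √(1−ρ_J²) = sin(π/42) = 0.07473.
Then 2/(1+√(1−ρ_J²)) = 2/(1+0.07473); ω* = 2/1.07473 = 1.8609.
[ρ_SOR] ω* − 1 = 0.8609.

ω* = 1.8609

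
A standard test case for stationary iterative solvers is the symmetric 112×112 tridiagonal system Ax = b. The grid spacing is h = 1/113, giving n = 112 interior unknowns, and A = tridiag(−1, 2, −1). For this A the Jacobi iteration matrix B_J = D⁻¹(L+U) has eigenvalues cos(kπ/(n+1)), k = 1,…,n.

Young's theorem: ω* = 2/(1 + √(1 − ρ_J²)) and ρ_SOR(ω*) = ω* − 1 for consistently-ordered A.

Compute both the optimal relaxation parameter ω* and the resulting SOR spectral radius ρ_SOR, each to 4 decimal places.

B_J for the 112×112 system has eigenvalues cos(kπ/113); ρ_J = cos(π/113) = 0.9996.
root = sin(π/113) = 0.02780  (since 1−cos² = sin²).
Young: ω* = 2/(1+√(1−ρ_J²)) = 2/(1+0.02780) = 2/1.02780 = 1.9459.
and ρ(B_{ω*}) = 1.9459 − 1 = 0.9459.

ω* = 1.9459, ρ_SOR = 0.9459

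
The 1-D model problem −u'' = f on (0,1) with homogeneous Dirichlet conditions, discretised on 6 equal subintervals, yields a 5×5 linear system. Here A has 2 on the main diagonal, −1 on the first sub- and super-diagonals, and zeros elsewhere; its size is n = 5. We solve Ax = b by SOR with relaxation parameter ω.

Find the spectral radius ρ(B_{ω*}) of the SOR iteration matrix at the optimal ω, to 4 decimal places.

ρ_J = max_k |cos(kπ/6)| = cos(π/6) = 0.8660
root = sin(π/6) = 0.50000  (since 1−cos² = sin²).
ω* = 2/(1 + 0.50000) = 2/1.50000 = 1.3333.
and ρ(B_{ω*}) = 1.3333 − 1 = 0.3333.

ρ_SOR = 0.3333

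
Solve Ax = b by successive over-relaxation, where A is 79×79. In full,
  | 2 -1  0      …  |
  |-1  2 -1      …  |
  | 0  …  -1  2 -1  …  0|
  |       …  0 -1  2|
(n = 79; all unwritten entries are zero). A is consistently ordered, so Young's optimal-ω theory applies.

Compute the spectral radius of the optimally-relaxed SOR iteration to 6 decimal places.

With n=79, ρ(Jacobi) = cos(π/80) = 0.999229.
√(1−ρ_J²) = |sin(π/80)| = 0.0392598
ω* = 2/(1 + 0.0392598) = 2/1.0392598 = 1.924447.
ρ_SOR = ω* − 1 ≈ 0.924447.

ρ_SOR = 0.924447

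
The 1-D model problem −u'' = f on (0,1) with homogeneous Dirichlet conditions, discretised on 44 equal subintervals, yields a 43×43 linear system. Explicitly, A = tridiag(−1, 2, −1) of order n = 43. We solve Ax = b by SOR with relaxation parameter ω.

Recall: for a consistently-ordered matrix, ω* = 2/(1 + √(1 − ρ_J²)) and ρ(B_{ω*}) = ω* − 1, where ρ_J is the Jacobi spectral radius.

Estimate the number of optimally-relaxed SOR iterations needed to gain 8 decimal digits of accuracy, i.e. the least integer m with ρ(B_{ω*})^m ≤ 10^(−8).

With n=43, ρ(Jacobi) = cos(π/44) = 0.9974521.
√(1−ρ_J²) = |sin(π/44)| = 0.0713392
So ω* = 2/1.0713392 = 1.8668224 (Young).
and ρ(B_{ω*}) = 1.8668224 − 1 = 0.8668224.
8·ln10 = 18.4207; −ln(0.8668224) = 0.142921; m = ⌈18.4207/0.142921⌉ = ⌈128.887⌉ = 129.

m = 129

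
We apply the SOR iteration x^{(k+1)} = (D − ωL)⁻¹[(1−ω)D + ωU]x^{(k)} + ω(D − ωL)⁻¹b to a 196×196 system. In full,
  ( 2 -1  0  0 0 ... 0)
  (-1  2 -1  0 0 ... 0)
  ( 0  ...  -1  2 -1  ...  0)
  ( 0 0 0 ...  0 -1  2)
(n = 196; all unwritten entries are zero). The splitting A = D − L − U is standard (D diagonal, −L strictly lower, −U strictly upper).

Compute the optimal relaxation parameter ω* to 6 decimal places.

ω* = 1.968608

With n=196, ρ(Jacobi) = cos(π/197) = 0.999873.
√(1−ρ_J²) simplifies to sin(π/197) = 0.0159465.
ω* = 2/(1+0.0159465) = 1.968608
ρ(B_{ω*}) = ω*−1 = 0.968608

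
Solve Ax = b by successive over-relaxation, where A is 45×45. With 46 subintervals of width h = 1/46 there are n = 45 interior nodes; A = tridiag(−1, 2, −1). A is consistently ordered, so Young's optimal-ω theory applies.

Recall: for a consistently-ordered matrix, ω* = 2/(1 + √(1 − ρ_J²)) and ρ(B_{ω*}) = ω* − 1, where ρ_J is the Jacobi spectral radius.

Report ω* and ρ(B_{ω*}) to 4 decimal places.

ω* = 1.8722, ρ_SOR = 0.8722

spectrum of D⁻¹(L+U) = {cos(kπ/46) : 1≤k≤45}; ρ_J = cos(π/46) = 0.9977.
root = sin(π/46) = 0.06824  (since 1−cos² = sin²).
[ω*] 2 ÷ (1 + 0.06824) = 2 ÷ 1.06824 = 1.8722.
and ρ(B_{ω*}) = 1.8722 − 1 = 0.8722.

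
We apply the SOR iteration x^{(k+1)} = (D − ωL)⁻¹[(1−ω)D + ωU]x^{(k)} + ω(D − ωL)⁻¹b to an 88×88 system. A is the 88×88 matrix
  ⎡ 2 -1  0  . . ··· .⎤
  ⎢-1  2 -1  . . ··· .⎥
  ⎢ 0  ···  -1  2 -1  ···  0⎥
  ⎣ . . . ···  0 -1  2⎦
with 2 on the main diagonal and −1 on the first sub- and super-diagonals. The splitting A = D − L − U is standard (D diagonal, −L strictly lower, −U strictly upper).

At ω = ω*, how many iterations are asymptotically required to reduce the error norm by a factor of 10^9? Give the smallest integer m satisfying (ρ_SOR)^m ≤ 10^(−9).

m = 294

ρ_J = max_k |cos(kπ/89)| = cos(π/89) = 0.9993771
√(1−ρ_J²) simplifies to sin(π/89) = 0.0352915.
ω* = 2/(1 + 0.0352915) = 2/1.0352915 = 1.9318231.
At ω = 1.9318231 every |λ(B_ω)| = ω−1, so ρ_SOR = 0.9318231.
m ≥ 9·ln10 / (−ln 0.9318231) = 293.480; smallest integer m = 294.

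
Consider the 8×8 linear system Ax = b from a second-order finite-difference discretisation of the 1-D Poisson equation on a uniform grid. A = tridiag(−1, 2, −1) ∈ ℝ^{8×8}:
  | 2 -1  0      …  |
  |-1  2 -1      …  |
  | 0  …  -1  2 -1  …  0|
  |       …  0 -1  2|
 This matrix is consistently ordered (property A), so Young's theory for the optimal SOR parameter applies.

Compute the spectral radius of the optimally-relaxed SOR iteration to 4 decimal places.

ρ_SOR = 0.4903

With n=8, ρ(Jacobi) = cos(π/9) = 0.9397.
1 − cos²(π/9) = sin²(π/9) ⇒ √(1−ρ_J²) = sin(π/9) = 0.34202.
[ω*] 2 ÷ (1 + 0.34202) = 2 ÷ 1.34202 = 1.4903.
[ρ_SOR] ω* − 1 = 0.4903.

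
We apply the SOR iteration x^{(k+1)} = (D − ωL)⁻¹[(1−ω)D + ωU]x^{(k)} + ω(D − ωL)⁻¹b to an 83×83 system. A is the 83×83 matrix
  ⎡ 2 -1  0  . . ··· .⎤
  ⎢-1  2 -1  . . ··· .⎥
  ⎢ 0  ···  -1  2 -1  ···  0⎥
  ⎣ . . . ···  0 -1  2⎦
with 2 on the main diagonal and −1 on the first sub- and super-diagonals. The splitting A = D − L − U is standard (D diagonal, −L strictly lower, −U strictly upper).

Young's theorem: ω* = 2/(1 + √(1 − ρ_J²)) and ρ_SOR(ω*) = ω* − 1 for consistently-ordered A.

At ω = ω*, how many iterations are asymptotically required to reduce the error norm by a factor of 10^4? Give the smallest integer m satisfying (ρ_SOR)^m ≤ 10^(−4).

m = 124

½·tridiag(1,0,1) at n=83: λ_k = cos(kπ/84); max |λ| at k=1 ⇒ ρ_J = cos(π/84) ≈ 0.9993007.
√(1−ρ_J²) simplifies to sin(π/84) = 0.0373912.
ω* = 2/(1 + 0.0373912) = 2/1.0373912 = 1.9279130.
ρ_SOR = ω* − 1 ≈ 0.9279130.
(0.9279130)^m ≤ 10^{−4}  ⇒  m·ln(0.9279130) ≤ −4·ln10  ⇒  m ≥ 123.104  ⇒  m = 124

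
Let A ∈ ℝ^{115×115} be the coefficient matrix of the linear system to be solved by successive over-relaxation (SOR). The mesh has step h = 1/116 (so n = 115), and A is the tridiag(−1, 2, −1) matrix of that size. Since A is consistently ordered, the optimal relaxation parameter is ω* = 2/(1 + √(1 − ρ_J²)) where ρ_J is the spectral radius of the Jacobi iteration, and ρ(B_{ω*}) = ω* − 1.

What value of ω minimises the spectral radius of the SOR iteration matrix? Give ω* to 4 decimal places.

½·tridiag(1,0,1) at n=115: λ_k = cos(kπ/116); max |λ| at k=1 ⇒ ρ_J = cos(π/116) ≈ 0.9996.
1 − cos²(π/116) = sin²(π/116) ⇒ √(1−ρ_J²) = sin(π/116) = 0.02708.
Then 2/(1+√(1−ρ_J²)) = 2/(1+0.02708); ω* = 2/1.02708 = 1.9473.
Hence ρ(B_{ω*}) = 1.9473 − 1 = 0.9473.

ω* = 1.9473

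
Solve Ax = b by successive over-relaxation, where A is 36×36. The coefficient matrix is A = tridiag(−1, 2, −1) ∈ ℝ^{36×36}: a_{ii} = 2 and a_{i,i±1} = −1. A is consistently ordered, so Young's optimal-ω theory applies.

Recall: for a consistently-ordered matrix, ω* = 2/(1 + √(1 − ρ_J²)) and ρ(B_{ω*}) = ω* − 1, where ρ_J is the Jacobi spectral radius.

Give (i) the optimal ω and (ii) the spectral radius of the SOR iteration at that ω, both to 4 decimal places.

ω* = 1.8436, ρ_SOR = 0.8436

n=36: λ(B_J) = 1 − λ(A)/2 = cos(kπ/37); k=1 gives ρ_J = 0.9964.
√(1−ρ_J²) simplifies to sin(π/37) = 0.08481.
Then 2/(1+√(1−ρ_J²)) = 2/(1+0.08481); ω* = 2/1.08481 = 1.8436.
[ρ_SOR] ω* − 1 = 0.8436.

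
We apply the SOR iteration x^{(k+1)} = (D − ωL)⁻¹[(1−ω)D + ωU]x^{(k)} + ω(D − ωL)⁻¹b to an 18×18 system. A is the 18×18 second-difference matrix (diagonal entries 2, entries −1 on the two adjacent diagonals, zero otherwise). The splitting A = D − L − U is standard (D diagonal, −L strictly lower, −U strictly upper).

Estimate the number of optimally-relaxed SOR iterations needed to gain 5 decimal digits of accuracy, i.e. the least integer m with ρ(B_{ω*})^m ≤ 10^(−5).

m = 35

n=18: λ(B_J) = 1 − λ(A)/2 = cos(kπ/19); k=1 gives ρ_J = 0.9863613.
√(1−ρ_J²) simplifies to sin(π/19) = 0.1645946.
Then 2/(1+√(1−ρ_J²)) = 2/(1+0.1645946); ω* = 2/1.1645946 = 1.7173358.
ρ(B_{ω*}) = ω*−1 = 0.7173358
For 5 digits: m = 5·ln10 / (−ln 0.7173358) = 11.5129/0.332211 = 34.655; round up → m = 35.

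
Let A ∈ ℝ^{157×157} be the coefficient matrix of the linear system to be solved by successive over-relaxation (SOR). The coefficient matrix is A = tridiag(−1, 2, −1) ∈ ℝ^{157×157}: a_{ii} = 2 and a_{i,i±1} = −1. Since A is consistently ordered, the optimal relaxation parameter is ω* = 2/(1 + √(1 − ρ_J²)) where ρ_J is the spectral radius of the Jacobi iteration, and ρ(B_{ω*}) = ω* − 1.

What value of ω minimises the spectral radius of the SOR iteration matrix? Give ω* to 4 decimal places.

½·tridiag(1,0,1) at n=157: λ_k = cos(kπ/158); max |λ| at k=1 ⇒ ρ_J = cos(π/158) ≈ 0.9998.
1 − cos²(π/158) = sin²(π/158) ⇒ √(1−ρ_J²) = sin(π/158) = 0.01988.
Young: ω* = 2/(1+√(1−ρ_J²)) = 2/(1+0.01988) = 2/1.01988 = 1.9610.
ρ_SOR = ω* − 1 ≈ 0.9610.

ω* = 1.9610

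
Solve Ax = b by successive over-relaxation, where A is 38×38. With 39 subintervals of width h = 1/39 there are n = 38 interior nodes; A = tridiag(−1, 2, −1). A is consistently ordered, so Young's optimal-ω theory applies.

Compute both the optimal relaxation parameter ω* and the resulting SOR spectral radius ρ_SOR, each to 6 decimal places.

n=38: λ(B_J) = 1 − λ(A)/2 = cos(kπ/39); k=1 gives ρ_J = 0.996757.
root = sin(π/39) = 0.0804666  (since 1−cos² = sin²).
So ω* = 2/1.0804666 = 1.851052 (Young).
ρ_SOR = ω* − 1 = 1.851052 − 1 = 0.851052.

ω* = 1.851052, ρ_SOR = 0.851052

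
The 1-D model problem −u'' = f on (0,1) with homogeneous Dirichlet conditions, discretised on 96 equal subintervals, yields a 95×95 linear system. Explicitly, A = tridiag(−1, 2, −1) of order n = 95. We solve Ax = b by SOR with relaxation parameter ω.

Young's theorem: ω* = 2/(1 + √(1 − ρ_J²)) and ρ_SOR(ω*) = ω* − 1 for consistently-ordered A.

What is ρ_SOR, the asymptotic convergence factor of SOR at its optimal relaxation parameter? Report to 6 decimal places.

ρ_SOR = 0.936635

n=95: λ(B_J) = 1 − λ(A)/2 = cos(kπ/96); k=1 gives ρ_J = 0.999465.
1 − cos²(π/96) = sin²(π/96) ⇒ √(1−ρ_J²) = sin(π/96) = 0.0327191.
ω* = 2/(1+0.0327191) = 1.936635
ρ_SOR = ω* − 1 ≈ 0.936635.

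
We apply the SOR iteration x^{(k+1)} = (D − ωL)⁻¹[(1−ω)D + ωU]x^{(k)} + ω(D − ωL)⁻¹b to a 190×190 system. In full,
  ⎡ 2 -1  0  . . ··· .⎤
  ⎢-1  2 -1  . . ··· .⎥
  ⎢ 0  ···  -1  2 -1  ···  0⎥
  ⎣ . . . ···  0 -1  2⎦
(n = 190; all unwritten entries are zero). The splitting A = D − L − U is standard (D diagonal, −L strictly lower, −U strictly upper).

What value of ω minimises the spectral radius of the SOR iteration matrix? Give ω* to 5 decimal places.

ω* = 1.96764

B_J for the 190×190 system has eigenvalues cos(kπ/191); ρ_J = cos(π/191) = 0.99986.
√(1−ρ_J²) simplifies to sin(π/191) = 0.016447.
Young: ω* = 2/(1+√(1−ρ_J²)) = 2/(1+0.016447) = 2/1.016447 = 1.96764.
[ρ_SOR] ω* − 1 = 0.96764.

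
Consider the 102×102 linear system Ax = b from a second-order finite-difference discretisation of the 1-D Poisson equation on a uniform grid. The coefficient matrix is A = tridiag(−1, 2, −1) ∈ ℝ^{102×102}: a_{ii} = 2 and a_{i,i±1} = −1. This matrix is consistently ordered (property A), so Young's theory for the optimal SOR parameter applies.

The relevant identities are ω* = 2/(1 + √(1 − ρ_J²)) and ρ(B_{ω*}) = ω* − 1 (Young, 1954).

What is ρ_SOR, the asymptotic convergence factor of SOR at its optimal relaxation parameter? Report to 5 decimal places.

ρ_SOR = 0.94081

n=102: λ(B_J) = 1 − λ(A)/2 = cos(kπ/103); k=1 gives ρ_J = 0.99953.
1 − cos²(π/103) = sin²(π/103) ⇒ √(1−ρ_J²) = sin(π/103) = 0.030496.
So ω* = 2/1.030496 = 1.94081 (Young).
At ω = 1.94081 every |λ(B_ω)| = ω−1, so ρ_SOR = 0.94081.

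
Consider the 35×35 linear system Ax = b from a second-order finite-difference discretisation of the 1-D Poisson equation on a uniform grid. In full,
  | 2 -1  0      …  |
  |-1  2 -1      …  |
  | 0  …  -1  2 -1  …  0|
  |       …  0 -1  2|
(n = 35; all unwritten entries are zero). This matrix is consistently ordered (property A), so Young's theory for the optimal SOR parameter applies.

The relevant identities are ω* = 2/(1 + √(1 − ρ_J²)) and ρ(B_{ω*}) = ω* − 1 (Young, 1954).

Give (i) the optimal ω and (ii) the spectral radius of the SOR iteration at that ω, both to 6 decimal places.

ω* = 1.839663, ρ_SOR = 0.839663

[ρ_J] n=35: ρ(B_J) = cos(π/(n+1)) = cos(π/36) = 0.996195.
1 − cos²(π/36) = sin²(π/36) ⇒ √(1−ρ_J²) = sin(π/36) = 0.0871557.
Young: ω* = 2/(1+√(1−ρ_J²)) = 2/(1+0.0871557) = 2/1.0871557 = 1.839663.
ρ(B_{ω*}) = ω*−1 = 0.839663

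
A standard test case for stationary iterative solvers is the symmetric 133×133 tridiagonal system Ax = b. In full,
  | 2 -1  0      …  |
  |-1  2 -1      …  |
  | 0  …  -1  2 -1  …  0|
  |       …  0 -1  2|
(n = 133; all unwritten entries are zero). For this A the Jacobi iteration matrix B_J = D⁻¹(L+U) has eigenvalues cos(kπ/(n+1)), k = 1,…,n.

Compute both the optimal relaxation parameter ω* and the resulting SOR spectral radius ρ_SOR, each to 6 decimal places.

ω* = 1.954189, ρ_SOR = 0.954189

[ρ_J] n=133: ρ(B_J) = cos(π/(n+1)) = cos(π/134) = 0.999725.
√(1−ρ_J²) simplifies to sin(π/134) = 0.0234426.
[ω*] 2 ÷ (1 + 0.0234426) = 2 ÷ 1.0234426 = 1.954189.
At ω = 1.954189 every |λ(B_ω)| = ω−1, so ρ_SOR = 0.954189.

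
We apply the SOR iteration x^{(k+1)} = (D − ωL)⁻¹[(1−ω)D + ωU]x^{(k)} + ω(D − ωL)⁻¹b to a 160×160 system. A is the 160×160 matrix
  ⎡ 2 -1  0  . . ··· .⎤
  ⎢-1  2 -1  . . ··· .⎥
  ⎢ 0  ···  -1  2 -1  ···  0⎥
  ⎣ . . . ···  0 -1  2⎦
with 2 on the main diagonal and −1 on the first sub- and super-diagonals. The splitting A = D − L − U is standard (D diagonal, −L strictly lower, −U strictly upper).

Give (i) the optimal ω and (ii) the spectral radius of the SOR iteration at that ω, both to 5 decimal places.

½·tridiag(1,0,1) at n=160: λ_k = cos(kπ/161); max |λ| at k=1 ⇒ ρ_J = cos(π/161) ≈ 0.99981.
√(1 − cos²(π/161)) = sin(π/161) ≈ 0.019512.
ω* = 2 / (1 + 0.019512) = 2 / 1.019512 ≈ 1.96172.
At ω = 1.96172 every |λ(B_ω)| = ω−1, so ρ_SOR = 0.96172.

ω* = 1.96172, ρ_SOR = 0.96172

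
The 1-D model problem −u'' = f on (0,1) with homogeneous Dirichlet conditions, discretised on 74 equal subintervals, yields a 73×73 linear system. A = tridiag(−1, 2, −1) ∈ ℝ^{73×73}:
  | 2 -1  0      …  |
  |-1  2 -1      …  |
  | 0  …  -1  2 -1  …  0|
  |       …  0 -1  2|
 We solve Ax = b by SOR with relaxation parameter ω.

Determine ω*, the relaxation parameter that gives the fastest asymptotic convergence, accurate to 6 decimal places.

With n=73, ρ(Jacobi) = cos(π/74) = 0.999099.
√(1−ρ_J²) simplifies to sin(π/74) = 0.0424412.
ω* = 2/(1 + 0.0424412) = 2/1.0424412 = 1.918573.
ρ_SOR = ω* − 1 ≈ 0.918573.

ω* = 1.918573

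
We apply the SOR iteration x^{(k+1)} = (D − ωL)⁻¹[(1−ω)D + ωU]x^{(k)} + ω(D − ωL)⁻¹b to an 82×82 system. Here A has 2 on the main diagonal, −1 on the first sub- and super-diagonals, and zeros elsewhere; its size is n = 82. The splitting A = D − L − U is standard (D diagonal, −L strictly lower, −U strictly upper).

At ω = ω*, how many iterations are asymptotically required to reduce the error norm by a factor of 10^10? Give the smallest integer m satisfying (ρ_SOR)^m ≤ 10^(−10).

n=82: λ(B_J) = 1 − λ(A)/2 = cos(kπ/83); k=1 gives ρ_J = 0.9992838.
√(1 − cos²(π/83)) = sin(π/83) ≈ 0.0378415.
Then 2/(1+√(1−ρ_J²)) = 2/(1+0.0378415); ω* = 2/1.0378415 = 1.9270765.
[ρ_SOR] ω* − 1 = 0.9270765.
ρ_SOR^m ≤ 10^(−10) ⇔ m ≥ 10·ln10/(−ln 0.9270765) = 23.0259/0.0757192 = 304.096; m = ⌈304.096⌉ = 305.

m = 305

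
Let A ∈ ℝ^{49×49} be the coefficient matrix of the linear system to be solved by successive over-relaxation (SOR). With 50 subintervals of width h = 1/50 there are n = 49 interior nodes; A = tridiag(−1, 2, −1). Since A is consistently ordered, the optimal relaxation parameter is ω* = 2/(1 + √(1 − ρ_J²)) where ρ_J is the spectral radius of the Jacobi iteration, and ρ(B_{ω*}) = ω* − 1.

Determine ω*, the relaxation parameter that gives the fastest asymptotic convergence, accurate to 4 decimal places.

ω* = 1.8818

spectrum of D⁻¹(L+U) = {cos(kπ/50) : 1≤k≤49}; ρ_J = cos(π/50) = 0.9980.
√(1−ρ_J²) = |sin(π/50)| = 0.06279
So ω* = 2/1.06279 = 1.8818 (Young).
Hence ρ(B_{ω*}) = 1.8818 − 1 = 0.8818.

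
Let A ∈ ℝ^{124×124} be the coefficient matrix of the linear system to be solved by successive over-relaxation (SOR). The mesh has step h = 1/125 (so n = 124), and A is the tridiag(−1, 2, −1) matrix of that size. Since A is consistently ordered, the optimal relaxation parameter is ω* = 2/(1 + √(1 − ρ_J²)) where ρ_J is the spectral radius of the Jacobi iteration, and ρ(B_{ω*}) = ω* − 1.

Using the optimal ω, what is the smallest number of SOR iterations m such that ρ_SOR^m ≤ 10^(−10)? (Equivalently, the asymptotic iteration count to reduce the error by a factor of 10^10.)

With n=124, ρ(Jacobi) = cos(π/125) = 0.9996842.
√(1−ρ_J²) simplifies to sin(π/125) = 0.0251301.
So ω* = 2/1.0251301 = 1.9509719 (Young).
Hence ρ(B_{ω*}) = 1.9509719 − 1 = 0.9509719.
ρ_SOR^m ≤ 10^(−10) ⇔ m ≥ 10·ln10/(−ln 0.9509719) = 23.0259/0.0502708 = 458.037; m = ⌈458.037⌉ = 459.

m = 459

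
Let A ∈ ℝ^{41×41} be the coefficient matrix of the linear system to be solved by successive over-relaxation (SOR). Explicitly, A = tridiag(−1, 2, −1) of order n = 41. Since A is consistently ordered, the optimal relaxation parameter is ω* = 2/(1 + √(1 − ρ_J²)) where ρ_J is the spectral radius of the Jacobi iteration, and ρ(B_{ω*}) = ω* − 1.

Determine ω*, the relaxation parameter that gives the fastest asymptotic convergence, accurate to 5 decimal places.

[ρ_J] n=41: ρ(B_J) = cos(π/(n+1)) = cos(π/42) = 0.99720.
√(1 − cos²(π/42)) = sin(π/42) ≈ 0.074730.
So ω* = 2/1.074730 = 1.86093 (Young).
and ρ(B_{ω*}) = 1.86093 − 1 = 0.86093.

ω* = 1.86093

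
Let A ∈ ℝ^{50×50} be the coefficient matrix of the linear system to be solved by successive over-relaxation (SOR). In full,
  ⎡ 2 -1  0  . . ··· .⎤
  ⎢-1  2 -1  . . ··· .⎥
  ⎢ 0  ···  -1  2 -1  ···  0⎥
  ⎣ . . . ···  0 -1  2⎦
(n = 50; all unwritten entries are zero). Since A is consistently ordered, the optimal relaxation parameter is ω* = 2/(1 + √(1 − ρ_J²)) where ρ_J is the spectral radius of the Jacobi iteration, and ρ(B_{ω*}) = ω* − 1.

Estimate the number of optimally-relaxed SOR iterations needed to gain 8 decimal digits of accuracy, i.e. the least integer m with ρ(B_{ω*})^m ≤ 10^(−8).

With n=50, ρ(Jacobi) = cos(π/51) = 0.9981033.
root = sin(π/51) = 0.0615609  (since 1−cos² = sin²).
Then 2/(1+√(1−ρ_J²)) = 2/(1+0.0615609); ω* = 2/1.0615609 = 1.8840181.
[ρ_SOR] ω* − 1 = 0.8840181.
(0.8840181)^m ≤ 10^{−8}  ⇒  m·ln(0.8840181) ≤ −8·ln10  ⇒  m ≥ 149.424  ⇒  m = 150

m = 150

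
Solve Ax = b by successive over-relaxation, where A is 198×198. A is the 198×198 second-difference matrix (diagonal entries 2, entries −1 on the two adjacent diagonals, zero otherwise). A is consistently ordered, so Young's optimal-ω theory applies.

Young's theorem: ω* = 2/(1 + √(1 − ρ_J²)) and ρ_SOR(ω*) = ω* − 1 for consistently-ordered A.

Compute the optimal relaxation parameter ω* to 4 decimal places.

[ρ_J] n=198: ρ(B_J) = cos(π/(n+1)) = cos(π/199) = 0.9999.
root = sin(π/199) = 0.01579  (since 1−cos² = sin²).
Then 2/(1+√(1−ρ_J²)) = 2/(1+0.01579); ω* = 2/1.01579 = 1.9689.
ρ_SOR = ω* − 1 ≈ 0.9689.

ω* = 1.9689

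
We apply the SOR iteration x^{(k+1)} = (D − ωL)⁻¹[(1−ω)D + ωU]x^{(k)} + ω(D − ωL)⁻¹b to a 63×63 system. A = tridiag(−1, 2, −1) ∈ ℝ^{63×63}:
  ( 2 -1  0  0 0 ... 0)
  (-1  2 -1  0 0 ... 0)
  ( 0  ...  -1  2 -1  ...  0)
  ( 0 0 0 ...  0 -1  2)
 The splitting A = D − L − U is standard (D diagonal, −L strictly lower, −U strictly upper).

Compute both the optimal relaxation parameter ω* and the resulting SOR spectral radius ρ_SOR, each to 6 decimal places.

½·tridiag(1,0,1) at n=63: λ_k = cos(kπ/64); max |λ| at k=1 ⇒ ρ_J = cos(π/64) ≈ 0.998795.
√(1 − cos²(π/64)) = sin(π/64) ≈ 0.0490677.
ω* = 2/(1 + 0.0490677) = 2/1.0490677 = 1.906455.
Hence ρ(B_{ω*}) = 1.906455 − 1 = 0.906455.

ω* = 1.906455, ρ_SOR = 0.906455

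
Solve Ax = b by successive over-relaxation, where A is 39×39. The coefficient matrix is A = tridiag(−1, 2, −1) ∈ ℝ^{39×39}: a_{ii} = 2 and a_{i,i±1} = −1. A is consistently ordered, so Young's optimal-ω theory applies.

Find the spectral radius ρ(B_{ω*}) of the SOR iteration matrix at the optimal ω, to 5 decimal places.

ρ_SOR = 0.85450

spectrum of D⁻¹(L+U) = {cos(kπ/40) : 1≤k≤39}; ρ_J = cos(π/40) = 0.99692.
√(1 − cos²(π/40)) = sin(π/40) ≈ 0.078459.
[ω*] 2 ÷ (1 + 0.078459) = 2 ÷ 1.078459 = 1.85450.
ρ_SOR = ω* − 1 = 1.85450 − 1 = 0.85450.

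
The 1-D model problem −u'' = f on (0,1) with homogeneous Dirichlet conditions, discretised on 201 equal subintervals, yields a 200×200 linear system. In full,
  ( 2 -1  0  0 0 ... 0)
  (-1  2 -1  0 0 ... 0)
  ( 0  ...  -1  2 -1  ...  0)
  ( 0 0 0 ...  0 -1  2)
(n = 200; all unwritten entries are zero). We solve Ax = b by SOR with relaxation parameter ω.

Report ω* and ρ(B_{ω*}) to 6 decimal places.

½·tridiag(1,0,1) at n=200: λ_k = cos(kπ/201); max |λ| at k=1 ⇒ ρ_J = cos(π/201) ≈ 0.999878.
√(1−ρ_J²) = |sin(π/201)| = 0.0156292
So ω* = 2/1.0156292 = 1.969223 (Young).
Hence ρ(B_{ω*}) = 1.969223 − 1 = 0.969223.

ω* = 1.969223, ρ_SOR = 0.969223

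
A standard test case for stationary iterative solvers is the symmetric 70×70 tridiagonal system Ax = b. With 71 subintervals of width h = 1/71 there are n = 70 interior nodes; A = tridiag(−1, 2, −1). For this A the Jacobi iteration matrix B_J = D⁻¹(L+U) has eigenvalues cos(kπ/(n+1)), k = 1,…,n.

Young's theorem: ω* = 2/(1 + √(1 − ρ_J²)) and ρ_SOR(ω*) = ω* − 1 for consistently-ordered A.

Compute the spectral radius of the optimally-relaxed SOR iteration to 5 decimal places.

spectrum of D⁻¹(L+U) = {cos(kπ/71) : 1≤k≤70}; ρ_J = cos(π/71) = 0.99902.
√(1−ρ_J²) = |sin(π/71)| = 0.044233
ω* = 2/(1+0.044233) = 1.91528
ρ(B_{ω*}) = ω*−1 = 0.91528

ρ_SOR = 0.91528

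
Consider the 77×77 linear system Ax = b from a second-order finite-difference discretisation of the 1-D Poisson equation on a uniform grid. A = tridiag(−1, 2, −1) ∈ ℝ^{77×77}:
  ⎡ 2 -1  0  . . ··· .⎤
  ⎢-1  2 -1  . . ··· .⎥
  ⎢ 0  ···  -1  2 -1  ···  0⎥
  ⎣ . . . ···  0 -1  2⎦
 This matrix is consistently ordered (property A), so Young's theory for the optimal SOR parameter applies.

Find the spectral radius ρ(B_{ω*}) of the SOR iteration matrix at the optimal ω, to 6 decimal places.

ρ_J = max_k |cos(kπ/78)| = cos(π/78) = 0.999189
√(1 − cos²(π/78)) = sin(π/78) ≈ 0.0402659.
So ω* = 2/1.0402659 = 1.922585 (Young).
and ρ(B_{ω*}) = 1.922585 − 1 = 0.922585.

ρ_SOR = 0.922585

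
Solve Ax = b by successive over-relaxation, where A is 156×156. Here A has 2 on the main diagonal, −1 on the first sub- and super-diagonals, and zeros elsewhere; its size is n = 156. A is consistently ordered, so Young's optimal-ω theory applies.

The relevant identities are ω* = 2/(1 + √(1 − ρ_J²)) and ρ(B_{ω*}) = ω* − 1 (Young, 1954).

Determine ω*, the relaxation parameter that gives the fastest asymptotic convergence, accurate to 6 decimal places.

B_J for the 156×156 system has eigenvalues cos(kπ/157); ρ_J = cos(π/157) = 0.999800.
√(1 − cos²(π/157)) = sin(π/157) ≈ 0.0200088.
Young: ω* = 2/(1+√(1−ρ_J²)) = 2/(1+0.0200088) = 2/1.0200088 = 1.960767.
ρ(B_{ω*}) = ω*−1 = 0.960767

ω* = 1.960767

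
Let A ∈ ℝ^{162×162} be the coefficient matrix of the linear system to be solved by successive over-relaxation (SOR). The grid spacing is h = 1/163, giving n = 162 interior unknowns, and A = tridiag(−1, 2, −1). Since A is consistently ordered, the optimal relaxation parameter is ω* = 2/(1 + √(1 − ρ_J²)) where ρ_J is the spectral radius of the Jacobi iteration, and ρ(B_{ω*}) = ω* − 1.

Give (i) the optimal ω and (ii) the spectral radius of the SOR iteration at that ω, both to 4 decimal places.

[ρ_J] n=162: ρ(B_J) = cos(π/(n+1)) = cos(π/163) = 0.9998.
√(1 − cos²(π/163)) = sin(π/163) ≈ 0.01927.
[ω*] 2 ÷ (1 + 0.01927) = 2 ÷ 1.01927 = 1.9622.
Hence ρ(B_{ω*}) = 1.9622 − 1 = 0.9622.

ω* = 1.9622, ρ_SOR = 0.9622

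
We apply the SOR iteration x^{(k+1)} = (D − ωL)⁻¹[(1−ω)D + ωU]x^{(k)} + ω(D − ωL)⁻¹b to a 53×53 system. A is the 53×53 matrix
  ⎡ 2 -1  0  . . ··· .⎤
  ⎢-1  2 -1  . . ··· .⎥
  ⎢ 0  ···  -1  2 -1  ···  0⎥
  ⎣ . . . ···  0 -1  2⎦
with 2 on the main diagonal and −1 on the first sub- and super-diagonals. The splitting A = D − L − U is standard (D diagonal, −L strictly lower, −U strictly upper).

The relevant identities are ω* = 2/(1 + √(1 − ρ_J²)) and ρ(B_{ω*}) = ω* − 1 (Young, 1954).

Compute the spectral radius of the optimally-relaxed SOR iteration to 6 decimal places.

ρ_SOR = 0.890100

[ρ_J] n=53: ρ(B_J) = cos(π/(n+1)) = cos(π/54) = 0.998308.
√(1 − cos²(π/54)) = sin(π/54) ≈ 0.0581448.
ω* = 2 / (1 + 0.0581448) = 2 / 1.0581448 ≈ 1.890100.
Hence ρ(B_{ω*}) = 1.890100 − 1 = 0.890100.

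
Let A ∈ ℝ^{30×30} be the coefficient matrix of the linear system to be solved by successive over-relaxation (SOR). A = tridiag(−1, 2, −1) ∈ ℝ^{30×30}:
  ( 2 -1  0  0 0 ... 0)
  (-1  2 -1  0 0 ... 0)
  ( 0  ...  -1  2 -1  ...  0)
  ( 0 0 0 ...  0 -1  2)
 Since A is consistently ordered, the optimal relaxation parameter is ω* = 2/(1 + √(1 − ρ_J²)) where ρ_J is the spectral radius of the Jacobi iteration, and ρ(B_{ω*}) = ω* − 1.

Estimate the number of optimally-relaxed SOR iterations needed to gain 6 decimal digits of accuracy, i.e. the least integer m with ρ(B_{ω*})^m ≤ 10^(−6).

m = 69

B_J for the 30×30 system has eigenvalues cos(kπ/31); ρ_J = cos(π/31) = 0.9948693.
√(1−ρ_J²) simplifies to sin(π/31) = 0.1011683.
ω* = 2 / (1 + 0.1011683) = 2 / 1.1011683 ≈ 1.8162528.
ρ_SOR = ω* − 1 = 1.8162528 − 1 = 0.8162528.
6·ln10 = 13.8155; −ln(0.8162528) = 0.203031; m = ⌈13.8155/0.203031⌉ = ⌈68.046⌉ = 69.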